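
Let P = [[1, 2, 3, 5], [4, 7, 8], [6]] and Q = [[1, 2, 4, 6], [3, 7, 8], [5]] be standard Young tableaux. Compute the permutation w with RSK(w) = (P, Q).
Reverse RSK: for i = n, n-1, ..., 1, locate i in Q, remove the corresponding corner cell from P, and reverse-bump its entry up through P; the value ejected from row 1 is w(i).

So w = 1 6 4 7 2 8 3 5.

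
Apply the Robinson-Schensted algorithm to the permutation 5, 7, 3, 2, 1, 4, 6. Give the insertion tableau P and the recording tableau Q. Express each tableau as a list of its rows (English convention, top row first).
P = [[1, 4, 6], [2, 7], [3], [5]], Q = [[1, 2, 7], [3, 6], [4], [5]]

Insert each entry of the permutation into P by Schensted row insertion, recording in Q the position of each new cell.

Insert 5: appended to row 1. P = [[5]].
Insert 7: appended to row 1. P = [[5, 7]].
Insert 3: 3 bumps 5 from row 1; 5 starts row 2. P = [[3, 7], [5]].
Insert 2: 2 bumps 3 from row 1; 3 bumps 5 from row 2; 5 starts row 3. P = [[2, 7], [3], [5]].
Insert 1: 1 bumps 2 from row 1; 2 bumps 3 from row 2; 3 bumps 5 from row 3; 5 starts row 4. P = [[1, 7], [2], [3], [5]].
Insert 4: 4 bumps 7 from row 1; 7 appends to row 2. P = [[1, 4], [2, 7], [3], [5]].
Insert 6: appended to row 1. P = [[1, 4, 6], [2, 7], [3], [5]].

So P = [[1, 4, 6], [2, 7], [3], [5]], Q = [[1, 2, 7], [3, 6], [4], [5]].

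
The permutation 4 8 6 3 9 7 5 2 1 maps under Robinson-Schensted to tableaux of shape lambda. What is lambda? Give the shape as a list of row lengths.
Row-insert each entry into an empty tableau.

After inserting 4: P = [[4]].
After inserting 8: P = [[4, 8]].
After inserting 6: P = [[4, 6], [8]].
After inserting 3: P = [[3, 6], [4], [8]].
After inserting 9: P = [[3, 6, 9], [4], [8]].
After inserting 7: P = [[3, 6, 7], [4, 9], [8]].
After inserting 5: P = [[3, 5, 7], [4, 6], [8, 9]].
After inserting 2: P = [[2, 5, 7], [3, 6], [4, 9], [8]].
After inserting 1: P = [[1, 5, 7], [2, 6], [3, 9], [4], [8]].

The final insertion tableau P = [[1, 5, 7], [2, 6], [3, 9], [4], [8]] has shape [3, 2, 2, 1, 1].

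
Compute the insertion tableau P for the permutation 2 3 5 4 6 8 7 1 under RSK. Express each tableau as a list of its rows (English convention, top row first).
P = [[1, 3, 4, 6, 7], [2, 8], [5]]

Insert 2: appended to row 1. P = [[2]].
Insert 3: appended to row 1. P = [[2, 3]].
Insert 5: appended to row 1. P = [[2, 3, 5]].
Insert 4: 4 bumps 5 from row 1; 5 starts row 2. P = [[2, 3, 4], [5]].
Insert 6: appended to row 1. P = [[2, 3, 4, 6], [5]].
Insert 8: appended to row 1. P = [[2, 3, 4, 6, 8], [5]].
Insert 7: 7 bumps 8 from row 1; 8 appends to row 2. P = [[2, 3, 4, 6, 7], [5, 8]].
Insert 1: 1 bumps 2 from row 1; 2 bumps 5 from row 2; 5 starts row 3. P = [[1, 3, 4, 6, 7], [2, 8], [5]].

So P = [[1, 3, 4, 6, 7], [2, 8], [5]].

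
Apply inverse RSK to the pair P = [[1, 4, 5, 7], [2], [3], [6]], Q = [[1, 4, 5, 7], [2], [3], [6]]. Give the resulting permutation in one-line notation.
Reverse the RSK construction: for i from n down to 1, find the cell of Q containing i, remove the entry at that cell from P, and reverse-bump it up through P; the value ejected from row 1 is w(i).

Step i=7: Q has 7 at row 1, column 4; remove that cell from P, ejecting 7. So w(7) = 7. P is now [[1, 4, 5], [2], [3], [6]].
Step i=6: Q has 6 at row 4, column 1; remove 6 from row 4 of P and reverse-bump: 6 enters row 3 and ejects 3; 3 enters row 2 and ejects 2; 2 enters row 1 and ejects 1. So w(6) = 1. P is now [[2, 4, 5], [3], [6]].
Step i=5: Q has 5 at row 1, column 3; remove that cell from P, ejecting 5. So w(5) = 5. P is now [[2, 4], [3], [6]].
Step i=4: Q has 4 at row 1, column 2; remove that cell from P, ejecting 4. So w(4) = 4. P is now [[2], [3], [6]].
Step i=3: Q has 3 at row 3, column 1; remove 6 from row 3 of P and reverse-bump: 6 enters row 2 and ejects 3; 3 enters row 1 and ejects 2. So w(3) = 2. P is now [[3], [6]].
Step i=2: Q has 2 at row 2, column 1; remove 6 from row 2 of P and reverse-bump: 6 enters row 1 and ejects 3. So w(2) = 3. P is now [[6]].
Step i=1: Q has 1 at row 1, column 1; remove that cell from P, ejecting 6. So w(1) = 6. P is now [].

So w = 6 3 2 4 5 1 7.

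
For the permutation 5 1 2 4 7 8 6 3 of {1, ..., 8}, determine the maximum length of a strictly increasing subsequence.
5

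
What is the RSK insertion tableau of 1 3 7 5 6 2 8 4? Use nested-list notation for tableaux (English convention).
P = [[1, 2, 4, 6, 8], [3, 5], [7]]

Insert 1: appended to row 1. P = [[1]].
Insert 3: appended to row 1. P = [[1, 3]].
Insert 7: appended to row 1. P = [[1, 3, 7]].
Insert 5: 5 bumps 7 from row 1; 7 starts row 2. P = [[1, 3, 5], [7]].
Insert 6: appended to row 1. P = [[1, 3, 5, 6], [7]].
Insert 2: 2 bumps 3 from row 1; 3 bumps 7 from row 2; 7 starts row 3. P = [[1, 2, 5, 6], [3], [7]].
Insert 8: appended to row 1. P = [[1, 2, 5, 6, 8], [3], [7]].
Insert 4: 4 bumps 5 from row 1; 5 appends to row 2. P = [[1, 2, 4, 6, 8], [3, 5], [7]].

So P = [[1, 2, 4, 6, 8], [3, 5], [7]].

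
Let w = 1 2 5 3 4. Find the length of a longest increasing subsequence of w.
4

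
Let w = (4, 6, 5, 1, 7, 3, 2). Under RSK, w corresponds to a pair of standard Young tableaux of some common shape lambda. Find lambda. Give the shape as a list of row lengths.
Row-insert each entry into an empty tableau.

After inserting 4: P = [[4]].
After inserting 6: P = [[4, 6]].
After inserting 5: P = [[4, 5], [6]].
After inserting 1: P = [[1, 5], [4], [6]].
After inserting 7: P = [[1, 5, 7], [4], [6]].
After inserting 3: P = [[1, 3, 7], [4, 5], [6]].
After inserting 2: P = [[1, 2, 7], [3, 5], [4], [6]].

The final insertion tableau P = [[1, 2, 7], [3, 5], [4], [6]] has shape [3, 2, 1, 1].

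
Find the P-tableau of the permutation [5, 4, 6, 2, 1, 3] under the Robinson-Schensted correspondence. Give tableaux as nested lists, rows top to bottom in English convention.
P = [[1, 3], [2, 6], [4], [5]]

After inserting 5: P = [[5]].
After inserting 4: P = [[4], [5]].
After inserting 6: P = [[4, 6], [5]].
After inserting 2: P = [[2, 6], [4], [5]].
After inserting 1: P = [[1, 6], [2], [4], [5]].
After inserting 3: P = [[1, 3], [2, 6], [4], [5]].

So P = [[1, 3], [2, 6], [4], [5]].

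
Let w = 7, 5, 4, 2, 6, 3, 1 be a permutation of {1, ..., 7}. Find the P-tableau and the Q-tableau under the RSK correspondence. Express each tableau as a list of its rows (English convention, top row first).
Insert each entry of the permutation into P by Schensted row insertion, recording in Q the position of each new cell.

Insert 7: appended to row 1. P = [[7]].
Insert 5: 5 bumps 7 from row 1; 7 starts row 2. P = [[5], [7]].
Insert 4: 4 bumps 5 from row 1; 5 bumps 7 from row 2; 7 starts row 3. P = [[4], [5], [7]].
Insert 2: 2 bumps 4 from row 1; 4 bumps 5 from row 2; 5 bumps 7 from row 3; 7 starts row 4. P = [[2], [4], [5], [7]].
Insert 6: appended to row 1. P = [[2, 6], [4], [5], [7]].
Insert 3: 3 bumps 6 from row 1; 6 appends to row 2. P = [[2, 3], [4, 6], [5], [7]].
Insert 1: 1 bumps 2 from row 1; 2 bumps 4 from row 2; 4 bumps 5 from row 3; 5 bumps 7 from row 4; 7 starts row 5. P = [[1, 3], [2, 6], [4], [5], [7]].

So P = [[1, 3], [2, 6], [4], [5], [7]], Q = [[1, 5], [2, 6], [3], [4], [7]].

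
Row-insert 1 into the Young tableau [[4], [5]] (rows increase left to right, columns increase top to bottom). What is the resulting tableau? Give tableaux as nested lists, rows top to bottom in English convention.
In row 1, 1 replaces 4 (the leftmost entry greater than 1); 4 is bumped to row 2. In row 2, 4 replaces 5 (the leftmost entry greater than 4); 5 is bumped to row 3. 5 starts a new row 3. The new tableau is [[1], [4], [5]].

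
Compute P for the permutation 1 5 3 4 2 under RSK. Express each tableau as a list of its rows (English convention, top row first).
Insert 1: appended to row 1. P = [[1]].
Insert 5: appended to row 1. P = [[1, 5]].
Insert 3: 3 bumps 5 from row 1; 5 starts row 2. P = [[1, 3], [5]].
Insert 4: appended to row 1. P = [[1, 3, 4], [5]].
Insert 2: 2 bumps 3 from row 1; 3 bumps 5 from row 2; 5 starts row 3. P = [[1, 2, 4], [3], [5]].

So P = [[1, 2, 4], [3], [5]].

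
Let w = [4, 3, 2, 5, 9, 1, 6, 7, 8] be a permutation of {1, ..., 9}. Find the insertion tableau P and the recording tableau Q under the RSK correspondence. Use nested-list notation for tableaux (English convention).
Insert each entry of the permutation into P by Schensted row insertion, recording in Q the position of each new cell.

Insert 4: appended to row 1. P = [[4]], Q = [[1]].
Insert 3: 3 bumps 4 from row 1; 4 starts row 2. P = [[3], [4]], Q = [[1], [2]].
Insert 2: 2 bumps 3 from row 1; 3 bumps 4 from row 2; 4 starts row 3. P = [[2], [3], [4]], Q = [[1], [2], [3]].
Insert 5: appended to row 1. P = [[2, 5], [3], [4]], Q = [[1, 4], [2], [3]].
Insert 9: appended to row 1. P = [[2, 5, 9], [3], [4]], Q = [[1, 4, 5], [2], [3]].
Insert 1: 1 bumps 2 from row 1; 2 bumps 3 from row 2; 3 bumps 4 from row 3; 4 starts row 4. P = [[1, 5, 9], [2], [3], [4]], Q = [[1, 4, 5], [2], [3], [6]].
Insert 6: 6 bumps 9 from row 1; 9 appends to row 2. P = [[1, 5, 6], [2, 9], [3], [4]], Q = [[1, 4, 5], [2, 7], [3], [6]].
Insert 7: appended to row 1. P = [[1, 5, 6, 7], [2, 9], [3], [4]], Q = [[1, 4, 5, 8], [2, 7], [3], [6]].
Insert 8: appended to row 1. P = [[1, 5, 6, 7, 8], [2, 9], [3], [4]], Q = [[1, 4, 5, 8, 9], [2, 7], [3], [6]].

So P = [[1, 5, 6, 7, 8], [2, 9], [3], [4]], Q = [[1, 4, 5, 8, 9], [2, 7], [3], [6]].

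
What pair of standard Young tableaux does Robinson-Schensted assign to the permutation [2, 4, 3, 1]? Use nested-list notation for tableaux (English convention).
Insert each entry of the permutation into P by Schensted row insertion, recording in Q the position of each new cell.

Insert 2: appended to row 1. P = [[2]].
Insert 4: appended to row 1. P = [[2, 4]].
Insert 3: 3 bumps 4 from row 1; 4 starts row 2. P = [[2, 3], [4]].
Insert 1: 1 bumps 2 from row 1; 2 bumps 4 from row 2; 4 starts row 3. P = [[1, 3], [2], [4]].

So P = [[1, 3], [2], [4]], Q = [[1, 2], [3], [4]].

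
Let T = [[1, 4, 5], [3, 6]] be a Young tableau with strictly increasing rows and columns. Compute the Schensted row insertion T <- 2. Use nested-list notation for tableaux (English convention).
In row 1, 2 replaces 4 (the leftmost entry greater than 2); 4 is bumped to row 2. In row 2, 4 replaces 6 (the leftmost entry greater than 4); 6 is bumped to row 3. 6 starts a new row 3. The new tableau is [[1, 2, 5], [3, 4], [6]].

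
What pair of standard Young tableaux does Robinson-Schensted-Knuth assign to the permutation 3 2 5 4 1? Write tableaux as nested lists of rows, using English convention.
Insert each entry of the permutation into P by Schensted row insertion, recording in Q the position of each new cell.

Insert 3: appended to row 1. P = [[3]].
Insert 2: 2 bumps 3 from row 1; 3 starts row 2. P = [[2], [3]].
Insert 5: appended to row 1. P = [[2, 5], [3]].
Insert 4: 4 bumps 5 from row 1; 5 appends to row 2. P = [[2, 4], [3, 5]].
Insert 1: 1 bumps 2 from row 1; 2 bumps 3 from row 2; 3 starts row 3. P = [[1, 4], [2, 5], [3]].

So P = [[1, 4], [2, 5], [3]], Q = [[1, 3], [2, 4], [5]].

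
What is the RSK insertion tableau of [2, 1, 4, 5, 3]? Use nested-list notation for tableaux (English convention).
Insert 2: appended to row 1. P = [[2]].
Insert 1: 1 bumps 2 from row 1; 2 starts row 2. P = [[1], [2]].
Insert 4: appended to row 1. P = [[1, 4], [2]].
Insert 5: appended to row 1. P = [[1, 4, 5], [2]].
Insert 3: 3 bumps 4 from row 1; 4 appends to row 2. P = [[1, 3, 5], [2, 4]].

So P = [[1, 3, 5], [2, 4]].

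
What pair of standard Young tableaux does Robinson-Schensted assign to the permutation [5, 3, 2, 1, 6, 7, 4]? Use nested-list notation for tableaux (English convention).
P = [[1, 4, 7], [2, 6], [3], [5]], Q = [[1, 5, 6], [2, 7], [3], [4]]

Insert each entry of the permutation into P by Schensted row insertion, recording in Q the position of each new cell.

Insert 5: appended to row 1. P = [[5]].
Insert 3: 3 bumps 5 from row 1; 5 starts row 2. P = [[3], [5]].
Insert 2: 2 bumps 3 from row 1; 3 bumps 5 from row 2; 5 starts row 3. P = [[2], [3], [5]].
Insert 1: 1 bumps 2 from row 1; 2 bumps 3 from row 2; 3 bumps 5 from row 3; 5 starts row 4. P = [[1], [2], [3], [5]].
Insert 6: appended to row 1. P = [[1, 6], [2], [3], [5]].
Insert 7: appended to row 1. P = [[1, 6, 7], [2], [3], [5]].
Insert 4: 4 bumps 6 from row 1; 6 appends to row 2. P = [[1, 4, 7], [2, 6], [3], [5]].

So P = [[1, 4, 7], [2, 6], [3], [5]], Q = [[1, 5, 6], [2, 7], [3], [4]].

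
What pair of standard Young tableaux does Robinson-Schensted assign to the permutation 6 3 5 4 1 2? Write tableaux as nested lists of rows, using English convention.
Insert each entry of the permutation into P by Schensted row insertion, recording in Q the position of each new cell.

Insert 6: appended to row 1. P = [[6]].
Insert 3: 3 bumps 6 from row 1; 6 starts row 2. P = [[3], [6]].
Insert 5: appended to row 1. P = [[3, 5], [6]].
Insert 4: 4 bumps 5 from row 1; 5 bumps 6 from row 2; 6 starts row 3. P = [[3, 4], [5], [6]].
Insert 1: 1 bumps 3 from row 1; 3 bumps 5 from row 2; 5 bumps 6 from row 3; 6 starts row 4. P = [[1, 4], [3], [5], [6]].
Insert 2: 2 bumps 4 from row 1; 4 appends to row 2. P = [[1, 2], [3, 4], [5], [6]].

So P = [[1, 2], [3, 4], [5], [6]], Q = [[1, 3], [2, 6], [4], [5]].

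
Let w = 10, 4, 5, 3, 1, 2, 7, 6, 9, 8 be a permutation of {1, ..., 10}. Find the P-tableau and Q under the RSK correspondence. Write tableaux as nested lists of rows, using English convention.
P = [[1, 2, 6, 8], [3, 5, 7, 9], [4], [10]], Q = [[1, 3, 7, 9], [2, 6, 8, 10], [4], [5]]

Insert each entry of the permutation into P by Schensted row insertion, recording in Q the position of each new cell.

Insert 10: appended to row 1. P = [[10]].
Insert 4: 4 bumps 10 from row 1; 10 starts row 2. P = [[4], [10]].
Insert 5: appended to row 1. P = [[4, 5], [10]].
Insert 3: 3 bumps 4 from row 1; 4 bumps 10 from row 2; 10 starts row 3. P = [[3, 5], [4], [10]].
Insert 1: 1 bumps 3 from row 1; 3 bumps 4 from row 2; 4 bumps 10 from row 3; 10 starts row 4. P = [[1, 5], [3], [4], [10]].
Insert 2: 2 bumps 5 from row 1; 5 appends to row 2. P = [[1, 2], [3, 5], [4], [10]].
Insert 7: appended to row 1. P = [[1, 2, 7], [3, 5], [4], [10]].
Insert 6: 6 bumps 7 from row 1; 7 appends to row 2. P = [[1, 2, 6], [3, 5, 7], [4], [10]].
Insert 9: appended to row 1. P = [[1, 2, 6, 9], [3, 5, 7], [4], [10]].
Insert 8: 8 bumps 9 from row 1; 9 appends to row 2. P = [[1, 2, 6, 8], [3, 5, 7, 9], [4], [10]].

So P = [[1, 2, 6, 8], [3, 5, 7, 9], [4], [10]], Q = [[1, 3, 7, 9], [2, 6, 8, 10], [4], [5]].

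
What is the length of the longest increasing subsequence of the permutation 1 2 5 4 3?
3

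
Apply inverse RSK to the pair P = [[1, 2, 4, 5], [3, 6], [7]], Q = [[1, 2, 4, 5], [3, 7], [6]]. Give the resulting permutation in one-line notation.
Reverse the RSK construction: for i from n down to 1, find the cell of Q containing i, remove the entry at that cell from P, and reverse-bump it up through P; the value ejected from row 1 is w(i).

Step i=7: Q has 7 at row 2, column 2; remove 6 from row 2 of P and reverse-bump: 6 enters row 1 and ejects 5. So w(7) = 5. P is now [[1, 2, 4, 6], [3], [7]].
Step i=6: Q has 6 at row 3, column 1; remove 7 from row 3 of P and reverse-bump: 7 enters row 2 and ejects 3; 3 enters row 1 and ejects 2. So w(6) = 2. P is now [[1, 3, 4, 6], [7]].
Step i=5: Q has 5 at row 1, column 4; remove that cell from P, ejecting 6. So w(5) = 6. P is now [[1, 3, 4], [7]].
Step i=4: Q has 4 at row 1, column 3; remove that cell from P, ejecting 4. So w(4) = 4. P is now [[1, 3], [7]].
Step i=3: Q has 3 at row 2, column 1; remove 7 from row 2 of P and reverse-bump: 7 enters row 1 and ejects 3. So w(3) = 3. P is now [[1, 7]].
Step i=2: Q has 2 at row 1, column 2; remove that cell from P, ejecting 7. So w(2) = 7. P is now [[1]].
Step i=1: Q has 1 at row 1, column 1; remove that cell from P, ejecting 1. So w(1) = 1. P is now [].

So w = 1 7 3 4 6 2 5.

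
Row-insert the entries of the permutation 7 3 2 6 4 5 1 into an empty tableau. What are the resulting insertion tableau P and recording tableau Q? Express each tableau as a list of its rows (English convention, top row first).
P = [[1, 4, 5], [2, 6], [3], [7]], Q = [[1, 4, 6], [2, 5], [3], [7]]

Insert each entry of the permutation into P by Schensted row insertion, recording in Q the position of each new cell.

After inserting 7: P = [[7]].
After inserting 3: P = [[3], [7]].
After inserting 2: P = [[2], [3], [7]].
After inserting 6: P = [[2, 6], [3], [7]].
After inserting 4: P = [[2, 4], [3, 6], [7]].
After inserting 5: P = [[2, 4, 5], [3, 6], [7]].
After inserting 1: P = [[1, 4, 5], [2, 6], [3], [7]].

So P = [[1, 4, 5], [2, 6], [3], [7]], Q = [[1, 4, 6], [2, 5], [3], [7]].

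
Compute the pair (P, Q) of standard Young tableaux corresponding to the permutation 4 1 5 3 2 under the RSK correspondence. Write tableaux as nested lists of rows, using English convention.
P = [[1, 2], [3, 5], [4]], Q = [[1, 3], [2, 4], [5]]

Insert each entry of the permutation into P by Schensted row insertion, recording in Q the position of each new cell.

Insert 4: appended to row 1. P = [[4]].
Insert 1: 1 bumps 4 from row 1; 4 starts row 2. P = [[1], [4]].
Insert 5: appended to row 1. P = [[1, 5], [4]].
Insert 3: 3 bumps 5 from row 1; 5 appends to row 2. P = [[1, 3], [4, 5]].
Insert 2: 2 bumps 3 from row 1; 3 bumps 4 from row 2; 4 starts row 3. P = [[1, 2], [3, 5], [4]].

So P = [[1, 2], [3, 5], [4]], Q = [[1, 3], [2, 4], [5]].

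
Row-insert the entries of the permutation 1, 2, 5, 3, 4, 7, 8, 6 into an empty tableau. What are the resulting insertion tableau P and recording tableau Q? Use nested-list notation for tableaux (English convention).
Insert each entry of the permutation into P by Schensted row insertion, recording in Q the position of each new cell.

Insert 1: appended to row 1. P = [[1]].
Insert 2: appended to row 1. P = [[1, 2]].
Insert 5: appended to row 1. P = [[1, 2, 5]].
Insert 3: 3 bumps 5 from row 1; 5 starts row 2. P = [[1, 2, 3], [5]].
Insert 4: appended to row 1. P = [[1, 2, 3, 4], [5]].
Insert 7: appended to row 1. P = [[1, 2, 3, 4, 7], [5]].
Insert 8: appended to row 1. P = [[1, 2, 3, 4, 7, 8], [5]].
Insert 6: 6 bumps 7 from row 1; 7 appends to row 2. P = [[1, 2, 3, 4, 6, 8], [5, 7]].

So P = [[1, 2, 3, 4, 6, 8], [5, 7]], Q = [[1, 2, 3, 5, 6, 7], [4, 8]].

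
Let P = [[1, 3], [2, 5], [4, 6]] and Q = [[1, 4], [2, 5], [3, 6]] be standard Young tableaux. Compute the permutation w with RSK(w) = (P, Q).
Reverse the RSK construction: for i from n down to 1, find the cell of Q containing i, remove the entry at that cell from P, and reverse-bump it up through P; the value ejected from row 1 is w(i).

Step i=6: Q has 6 at row 3, column 2; remove 6 from row 3 of P and reverse-bump: 6 enters row 2 and ejects 5; 5 enters row 1 and ejects 3. So w(6) = 3. P is now [[1, 5], [2, 6], [4]].
Step i=5: Q has 5 at row 2, column 2; remove 6 from row 2 of P and reverse-bump: 6 enters row 1 and ejects 5. So w(5) = 5. P is now [[1, 6], [2], [4]].
Step i=4: Q has 4 at row 1, column 2; remove that cell from P, ejecting 6. So w(4) = 6. P is now [[1], [2], [4]].
Step i=3: Q has 3 at row 3, column 1; remove 4 from row 3 of P and reverse-bump: 4 enters row 2 and ejects 2; 2 enters row 1 and ejects 1. So w(3) = 1. P is now [[2], [4]].
Step i=2: Q has 2 at row 2, column 1; remove 4 from row 2 of P and reverse-bump: 4 enters row 1 and ejects 2. So w(2) = 2. P is now [[4]].
Step i=1: Q has 1 at row 1, column 1; remove that cell from P, ejecting 4. So w(1) = 4. P is now [].

So w = 4 2 1 6 5 3.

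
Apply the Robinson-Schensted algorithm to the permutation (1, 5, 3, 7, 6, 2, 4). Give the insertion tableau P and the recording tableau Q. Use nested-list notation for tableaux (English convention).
Insert each entry of the permutation into P by Schensted row insertion, recording in Q the position of each new cell.

After inserting 1: P = [[1]].
After inserting 5: P = [[1, 5]].
After inserting 3: P = [[1, 3], [5]].
After inserting 7: P = [[1, 3, 7], [5]].
After inserting 6: P = [[1, 3, 6], [5, 7]].
After inserting 2: P = [[1, 2, 6], [3, 7], [5]].
After inserting 4: P = [[1, 2, 4], [3, 6], [5, 7]].

So P = [[1, 2, 4], [3, 6], [5, 7]], Q = [[1, 2, 4], [3, 5], [6, 7]].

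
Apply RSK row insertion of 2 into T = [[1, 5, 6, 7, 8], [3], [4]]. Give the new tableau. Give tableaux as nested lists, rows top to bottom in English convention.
[[1, 2, 6, 7, 8], [3, 5], [4]]

In row 1, 2 replaces 5 (the leftmost entry greater than 2); 5 is bumped to row 2. 5 is appended to row 2. The new tableau is [[1, 2, 6, 7, 8], [3, 5], [4]].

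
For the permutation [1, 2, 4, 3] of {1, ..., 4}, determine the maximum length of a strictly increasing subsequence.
3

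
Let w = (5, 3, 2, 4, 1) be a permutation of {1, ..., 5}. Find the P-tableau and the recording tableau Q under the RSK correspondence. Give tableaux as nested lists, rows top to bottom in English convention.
P = [[1, 4], [2], [3], [5]], Q = [[1, 4], [2], [3], [5]]

Insert each entry of the permutation into P by Schensted row insertion, recording in Q the position of each new cell.

Insert 5: appended to row 1. P = [[5]].
Insert 3: 3 bumps 5 from row 1; 5 starts row 2. P = [[3], [5]].
Insert 2: 2 bumps 3 from row 1; 3 bumps 5 from row 2; 5 starts row 3. P = [[2], [3], [5]].
Insert 4: appended to row 1. P = [[2, 4], [3], [5]].
Insert 1: 1 bumps 2 from row 1; 2 bumps 3 from row 2; 3 bumps 5 from row 3; 5 starts row 4. P = [[1, 4], [2], [3], [5]].

So P = [[1, 4], [2], [3], [5]], Q = [[1, 4], [2], [3], [5]].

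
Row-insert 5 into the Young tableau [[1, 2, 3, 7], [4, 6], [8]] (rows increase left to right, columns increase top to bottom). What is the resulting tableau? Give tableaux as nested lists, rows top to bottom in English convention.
[[1, 2, 3, 5], [4, 6, 7], [8]]

In row 1, 5 replaces 7 (the leftmost entry greater than 5); 7 is bumped to row 2. 7 is appended to row 2. The new tableau is [[1, 2, 3, 5], [4, 6, 7], [8]].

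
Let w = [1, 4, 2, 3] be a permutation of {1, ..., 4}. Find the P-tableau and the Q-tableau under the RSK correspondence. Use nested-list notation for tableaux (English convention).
P = [[1, 2, 3], [4]], Q = [[1, 2, 4], [3]]

Insert each entry of the permutation into P by Schensted row insertion, recording in Q the position of each new cell.

Insert 1: appended to row 1. P = [[1]], Q = [[1]].
Insert 4: appended to row 1. P = [[1, 4]], Q = [[1, 2]].
Insert 2: 2 bumps 4 from row 1; 4 starts row 2. P = [[1, 2], [4]], Q = [[1, 2], [3]].
Insert 3: appended to row 1. P = [[1, 2, 3], [4]], Q = [[1, 2, 4], [3]].

So P = [[1, 2, 3], [4]], Q = [[1, 2, 4], [3]].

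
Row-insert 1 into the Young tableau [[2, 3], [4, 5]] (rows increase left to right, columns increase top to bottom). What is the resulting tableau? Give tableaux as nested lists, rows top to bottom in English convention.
In row 1, 1 replaces 2 (the leftmost entry greater than 1); 2 is bumped to row 2. In row 2, 2 replaces 4 (the leftmost entry greater than 2); 4 is bumped to row 3. 4 starts a new row 3. The new tableau is [[1, 3], [2, 5], [4]].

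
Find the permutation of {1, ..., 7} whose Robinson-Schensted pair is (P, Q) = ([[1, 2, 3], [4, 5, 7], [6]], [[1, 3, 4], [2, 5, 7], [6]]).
4 1 6 7 5 2 3

Reverse the RSK construction: for i from n down to 1, find the cell of Q containing i, remove the entry at that cell from P, and reverse-bump it up through P; the value ejected from row 1 is w(i).

Step i=7: Q has 7 at row 2, column 3; remove 7 from row 2 of P and reverse-bump: 7 enters row 1 and ejects 3. So w(7) = 3. P is now [[1, 2, 7], [4, 5], [6]].
Step i=6: Q has 6 at row 3, column 1; remove 6 from row 3 of P and reverse-bump: 6 enters row 2 and ejects 5; 5 enters row 1 and ejects 2. So w(6) = 2. P is now [[1, 5, 7], [4, 6]].
Step i=5: Q has 5 at row 2, column 2; remove 6 from row 2 of P and reverse-bump: 6 enters row 1 and ejects 5. So w(5) = 5. P is now [[1, 6, 7], [4]].
Step i=4: Q has 4 at row 1, column 3; remove that cell from P, ejecting 7. So w(4) = 7. P is now [[1, 6], [4]].
Step i=3: Q has 3 at row 1, column 2; remove that cell from P, ejecting 6. So w(3) = 6. P is now [[1], [4]].
Step i=2: Q has 2 at row 2, column 1; remove 4 from row 2 of P and reverse-bump: 4 enters row 1 and ejects 1. So w(2) = 1. P is now [[4]].
Step i=1: Q has 1 at row 1, column 1; remove that cell from P, ejecting 4. So w(1) = 4. P is now [].

So w = 4 1 6 7 5 2 3.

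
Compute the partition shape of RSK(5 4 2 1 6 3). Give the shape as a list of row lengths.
RSK row insertion gives P = [[1, 3], [2, 6], [4], [5]], which has shape [2, 2, 1, 1].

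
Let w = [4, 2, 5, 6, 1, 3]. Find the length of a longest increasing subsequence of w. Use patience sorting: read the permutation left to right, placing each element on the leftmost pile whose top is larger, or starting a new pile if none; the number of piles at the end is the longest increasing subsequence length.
4: new pile. tops = [4]
2: onto pile 1 (replacing 4). tops = [2]
5: new pile. tops = [2, 5]
6: new pile. tops = [2, 5, 6]
1: onto pile 1 (replacing 2). tops = [1, 5, 6]
3: onto pile 2 (replacing 5). tops = [1, 3, 6]

3 piles, so the longest increasing subsequence has length 3.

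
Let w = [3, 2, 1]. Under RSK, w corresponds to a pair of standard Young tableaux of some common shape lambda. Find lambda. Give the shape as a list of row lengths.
RSK row insertion gives P = [[1], [2], [3]], which has shape [1, 1, 1].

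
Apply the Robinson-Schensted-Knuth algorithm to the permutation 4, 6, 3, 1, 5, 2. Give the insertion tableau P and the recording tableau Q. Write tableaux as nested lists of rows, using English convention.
P = [[1, 2], [3, 5], [4, 6]], Q = [[1, 2], [3, 5], [4, 6]]

Insert each entry of the permutation into P by Schensted row insertion, recording in Q the position of each new cell.

Insert 4: appended to row 1. P = [[4]].
Insert 6: appended to row 1. P = [[4, 6]].
Insert 3: 3 bumps 4 from row 1; 4 starts row 2. P = [[3, 6], [4]].
Insert 1: 1 bumps 3 from row 1; 3 bumps 4 from row 2; 4 starts row 3. P = [[1, 6], [3], [4]].
Insert 5: 5 bumps 6 from row 1; 6 appends to row 2. P = [[1, 5], [3, 6], [4]].
Insert 2: 2 bumps 5 from row 1; 5 bumps 6 from row 2; 6 appends to row 3. P = [[1, 2], [3, 5], [4, 6]].

So P = [[1, 2], [3, 5], [4, 6]], Q = [[1, 2], [3, 5], [4, 6]].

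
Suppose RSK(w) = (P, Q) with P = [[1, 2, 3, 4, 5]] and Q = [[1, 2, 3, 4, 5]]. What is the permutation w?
Reverse the RSK construction: for i from n down to 1, find the cell of Q containing i, remove the entry at that cell from P, and reverse-bump it up through P; the value ejected from row 1 is w(i).

Step i=5: Q has 5 at row 1, column 5; remove that cell from P, ejecting 5. So w(5) = 5. P is now [[1, 2, 3, 4]].
Step i=4: Q has 4 at row 1, column 4; remove that cell from P, ejecting 4. So w(4) = 4. P is now [[1, 2, 3]].
Step i=3: Q has 3 at row 1, column 3; remove that cell from P, ejecting 3. So w(3) = 3. P is now [[1, 2]].
Step i=2: Q has 2 at row 1, column 2; remove that cell from P, ejecting 2. So w(2) = 2. P is now [[1]].
Step i=1: Q has 1 at row 1, column 1; remove that cell from P, ejecting 1. So w(1) = 1. P is now [].

So w = 1 2 3 4 5.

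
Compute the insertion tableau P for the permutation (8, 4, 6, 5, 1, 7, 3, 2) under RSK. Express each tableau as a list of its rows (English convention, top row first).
P = [[1, 2, 7], [3, 5], [4], [6], [8]]

Insert 8: appended to row 1. P = [[8]].
Insert 4: 4 bumps 8 from row 1; 8 starts row 2. P = [[4], [8]].
Insert 6: appended to row 1. P = [[4, 6], [8]].
Insert 5: 5 bumps 6 from row 1; 6 bumps 8 from row 2; 8 starts row 3. P = [[4, 5], [6], [8]].
Insert 1: 1 bumps 4 from row 1; 4 bumps 6 from row 2; 6 bumps 8 from row 3; 8 starts row 4. P = [[1, 5], [4], [6], [8]].
Insert 7: appended to row 1. P = [[1, 5, 7], [4], [6], [8]].
Insert 3: 3 bumps 5 from row 1; 5 appends to row 2. P = [[1, 3, 7], [4, 5], [6], [8]].
Insert 2: 2 bumps 3 from row 1; 3 bumps 4 from row 2; 4 bumps 6 from row 3; 6 bumps 8 from row 4; 8 starts row 5. P = [[1, 2, 7], [3, 5], [4], [6], [8]].

So P = [[1, 2, 7], [3, 5], [4], [6], [8]].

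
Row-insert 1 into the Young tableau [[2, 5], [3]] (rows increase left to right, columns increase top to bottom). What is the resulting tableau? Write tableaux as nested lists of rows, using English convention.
In row 1, 1 replaces 2 (the leftmost entry greater than 1); 2 is bumped to row 2. In row 2, 2 replaces 3 (the leftmost entry greater than 2); 3 is bumped to row 3. 3 starts a new row 3. The new tableau is [[1, 5], [2], [3]].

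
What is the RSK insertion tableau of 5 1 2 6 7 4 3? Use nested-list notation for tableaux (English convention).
P = [[1, 2, 3, 7], [4, 6], [5]]

Insert 5: appended to row 1. P = [[5]].
Insert 1: 1 bumps 5 from row 1; 5 starts row 2. P = [[1], [5]].
Insert 2: appended to row 1. P = [[1, 2], [5]].
Insert 6: appended to row 1. P = [[1, 2, 6], [5]].
Insert 7: appended to row 1. P = [[1, 2, 6, 7], [5]].
Insert 4: 4 bumps 6 from row 1; 6 appends to row 2. P = [[1, 2, 4, 7], [5, 6]].
Insert 3: 3 bumps 4 from row 1; 4 bumps 5 from row 2; 5 starts row 3. P = [[1, 2, 3, 7], [4, 6], [5]].

So P = [[1, 2, 3, 7], [4, 6], [5]].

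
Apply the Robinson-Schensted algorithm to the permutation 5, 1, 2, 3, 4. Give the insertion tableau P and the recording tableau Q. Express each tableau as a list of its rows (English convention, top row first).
P = [[1, 2, 3, 4], [5]], Q = [[1, 3, 4, 5], [2]]

Insert each entry of the permutation into P by Schensted row insertion, recording in Q the position of each new cell.

Insert 5: appended to row 1. P = [[5]], Q = [[1]].
Insert 1: 1 bumps 5 from row 1; 5 starts row 2. P = [[1], [5]], Q = [[1], [2]].
Insert 2: appended to row 1. P = [[1, 2], [5]], Q = [[1, 3], [2]].
Insert 3: appended to row 1. P = [[1, 2, 3], [5]], Q = [[1, 3, 4], [2]].
Insert 4: appended to row 1. P = [[1, 2, 3, 4], [5]], Q = [[1, 3, 4, 5], [2]].

So P = [[1, 2, 3, 4], [5]], Q = [[1, 3, 4, 5], [2]].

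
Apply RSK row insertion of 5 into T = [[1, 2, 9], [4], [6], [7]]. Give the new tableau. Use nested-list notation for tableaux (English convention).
In row 1, 5 replaces 9 (the leftmost entry greater than 5); 9 is bumped to row 2. 9 is appended to row 2. The new tableau is [[1, 2, 5], [4, 9], [6], [7]].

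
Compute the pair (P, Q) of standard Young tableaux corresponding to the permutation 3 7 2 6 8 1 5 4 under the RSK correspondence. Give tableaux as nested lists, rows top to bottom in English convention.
P = [[1, 4, 8], [2, 5], [3, 6], [7]], Q = [[1, 2, 5], [3, 4], [6, 7], [8]]

Insert each entry of the permutation into P by Schensted row insertion, recording in Q the position of each new cell.

Insert 3: appended to row 1. P = [[3]].
Insert 7: appended to row 1. P = [[3, 7]].
Insert 2: 2 bumps 3 from row 1; 3 starts row 2. P = [[2, 7], [3]].
Insert 6: 6 bumps 7 from row 1; 7 appends to row 2. P = [[2, 6], [3, 7]].
Insert 8: appended to row 1. P = [[2, 6, 8], [3, 7]].
Insert 1: 1 bumps 2 from row 1; 2 bumps 3 from row 2; 3 starts row 3. P = [[1, 6, 8], [2, 7], [3]].
Insert 5: 5 bumps 6 from row 1; 6 bumps 7 from row 2; 7 appends to row 3. P = [[1, 5, 8], [2, 6], [3, 7]].
Insert 4: 4 bumps 5 from row 1; 5 bumps 6 from row 2; 6 bumps 7 from row 3; 7 starts row 4. P = [[1, 4, 8], [2, 5], [3, 6], [7]].

So P = [[1, 4, 8], [2, 5], [3, 6], [7]], Q = [[1, 2, 5], [3, 4], [6, 7], [8]].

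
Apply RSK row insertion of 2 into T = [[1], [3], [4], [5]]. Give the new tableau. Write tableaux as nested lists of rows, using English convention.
2 is larger than every entry of row 1, so it is appended to row 1. The new tableau is [[1, 2], [3], [4], [5]].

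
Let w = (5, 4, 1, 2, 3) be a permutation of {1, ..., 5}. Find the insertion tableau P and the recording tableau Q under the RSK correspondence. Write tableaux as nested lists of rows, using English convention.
P = [[1, 2, 3], [4], [5]], Q = [[1, 4, 5], [2], [3]]

Insert each entry of the permutation into P by Schensted row insertion, recording in Q the position of each new cell.

Insert 5: appended to row 1. P = [[5]].
Insert 4: 4 bumps 5 from row 1; 5 starts row 2. P = [[4], [5]].
Insert 1: 1 bumps 4 from row 1; 4 bumps 5 from row 2; 5 starts row 3. P = [[1], [4], [5]].
Insert 2: appended to row 1. P = [[1, 2], [4], [5]].
Insert 3: appended to row 1. P = [[1, 2, 3], [4], [5]].

So P = [[1, 2, 3], [4], [5]], Q = [[1, 4, 5], [2], [3]].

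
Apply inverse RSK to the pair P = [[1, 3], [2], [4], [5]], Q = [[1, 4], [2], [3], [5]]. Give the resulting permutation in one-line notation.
5 4 2 3 1

Reverse RSK: for i = n, n-1, ..., 1, locate i in Q, remove the corresponding corner cell from P, and reverse-bump its entry up through P; the value ejected from row 1 is w(i).

So w = 5 4 2 3 1.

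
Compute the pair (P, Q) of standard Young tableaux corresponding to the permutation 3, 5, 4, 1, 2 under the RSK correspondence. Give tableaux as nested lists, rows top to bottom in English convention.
P = [[1, 2], [3, 4], [5]], Q = [[1, 2], [3, 5], [4]]

Insert each entry of the permutation into P by Schensted row insertion, recording in Q the position of each new cell.

Insert 3: appended to row 1. P = [[3]], Q = [[1]].
Insert 5: appended to row 1. P = [[3, 5]], Q = [[1, 2]].
Insert 4: 4 bumps 5 from row 1; 5 starts row 2. P = [[3, 4], [5]], Q = [[1, 2], [3]].
Insert 1: 1 bumps 3 from row 1; 3 bumps 5 from row 2; 5 starts row 3. P = [[1, 4], [3], [5]], Q = [[1, 2], [3], [4]].
Insert 2: 2 bumps 4 from row 1; 4 appends to row 2. P = [[1, 2], [3, 4], [5]], Q = [[1, 2], [3, 5], [4]].

So P = [[1, 2], [3, 4], [5]], Q = [[1, 2], [3, 5], [4]].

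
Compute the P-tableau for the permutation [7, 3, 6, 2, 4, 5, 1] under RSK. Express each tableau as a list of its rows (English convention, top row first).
P = [[1, 4, 5], [2, 6], [3], [7]]

After inserting 7: P = [[7]].
After inserting 3: P = [[3], [7]].
After inserting 6: P = [[3, 6], [7]].
After inserting 2: P = [[2, 6], [3], [7]].
After inserting 4: P = [[2, 4], [3, 6], [7]].
After inserting 5: P = [[2, 4, 5], [3, 6], [7]].
After inserting 1: P = [[1, 4, 5], [2, 6], [3], [7]].

So P = [[1, 4, 5], [2, 6], [3], [7]].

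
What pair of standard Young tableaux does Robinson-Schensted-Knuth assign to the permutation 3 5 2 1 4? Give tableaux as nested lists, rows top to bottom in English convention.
Insert each entry of the permutation into P by Schensted row insertion, recording in Q the position of each new cell.

After inserting 3: P = [[3]].
After inserting 5: P = [[3, 5]].
After inserting 2: P = [[2, 5], [3]].
After inserting 1: P = [[1, 5], [2], [3]].
After inserting 4: P = [[1, 4], [2, 5], [3]].

So P = [[1, 4], [2, 5], [3]], Q = [[1, 2], [3, 5], [4]].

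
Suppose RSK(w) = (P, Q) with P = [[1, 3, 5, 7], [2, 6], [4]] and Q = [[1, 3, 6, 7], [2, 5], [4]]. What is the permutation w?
4 2 6 1 3 5 7

Reverse the RSK construction: for i from n down to 1, find the cell of Q containing i, remove the entry at that cell from P, and reverse-bump it up through P; the value ejected from row 1 is w(i).

Step i=7: Q has 7 at row 1, column 4; remove that cell from P, ejecting 7. So w(7) = 7. P is now [[1, 3, 5], [2, 6], [4]].
Step i=6: Q has 6 at row 1, column 3; remove that cell from P, ejecting 5. So w(6) = 5. P is now [[1, 3], [2, 6], [4]].
Step i=5: Q has 5 at row 2, column 2; remove 6 from row 2 of P and reverse-bump: 6 enters row 1 and ejects 3. So w(5) = 3. P is now [[1, 6], [2], [4]].
Step i=4: Q has 4 at row 3, column 1; remove 4 from row 3 of P and reverse-bump: 4 enters row 2 and ejects 2; 2 enters row 1 and ejects 1. So w(4) = 1. P is now [[2, 6], [4]].
Step i=3: Q has 3 at row 1, column 2; remove that cell from P, ejecting 6. So w(3) = 6. P is now [[2], [4]].
Step i=2: Q has 2 at row 2, column 1; remove 4 from row 2 of P and reverse-bump: 4 enters row 1 and ejects 2. So w(2) = 2. P is now [[4]].
Step i=1: Q has 1 at row 1, column 1; remove that cell from P, ejecting 4. So w(1) = 4. P is now [].

So w = 4 2 6 1 3 5 7.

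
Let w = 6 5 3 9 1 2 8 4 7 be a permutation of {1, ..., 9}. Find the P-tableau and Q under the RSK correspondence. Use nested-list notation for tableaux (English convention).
Insert each entry of the permutation into P by Schensted row insertion, recording in Q the position of each new cell.

Insert 6: appended to row 1. P = [[6]].
Insert 5: 5 bumps 6 from row 1; 6 starts row 2. P = [[5], [6]].
Insert 3: 3 bumps 5 from row 1; 5 bumps 6 from row 2; 6 starts row 3. P = [[3], [5], [6]].
Insert 9: appended to row 1. P = [[3, 9], [5], [6]].
Insert 1: 1 bumps 3 from row 1; 3 bumps 5 from row 2; 5 bumps 6 from row 3; 6 starts row 4. P = [[1, 9], [3], [5], [6]].
Insert 2: 2 bumps 9 from row 1; 9 appends to row 2. P = [[1, 2], [3, 9], [5], [6]].
Insert 8: appended to row 1. P = [[1, 2, 8], [3, 9], [5], [6]].
Insert 4: 4 bumps 8 from row 1; 8 bumps 9 from row 2; 9 appends to row 3. P = [[1, 2, 4], [3, 8], [5, 9], [6]].
Insert 7: appended to row 1. P = [[1, 2, 4, 7], [3, 8], [5, 9], [6]].

So P = [[1, 2, 4, 7], [3, 8], [5, 9], [6]], Q = [[1, 4, 7, 9], [2, 6], [3, 8], [5]].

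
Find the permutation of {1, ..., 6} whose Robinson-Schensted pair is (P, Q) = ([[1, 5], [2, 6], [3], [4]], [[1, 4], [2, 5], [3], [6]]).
4 3 2 6 5 1

Reverse the RSK construction: for i from n down to 1, find the cell of Q containing i, remove the entry at that cell from P, and reverse-bump it up through P; the value ejected from row 1 is w(i).

Step i=6: Q has 6 at row 4, column 1; remove 4 from row 4 of P and reverse-bump: 4 enters row 3 and ejects 3; 3 enters row 2 and ejects 2; 2 enters row 1 and ejects 1. So w(6) = 1. P is now [[2, 5], [3, 6], [4]].
Step i=5: Q has 5 at row 2, column 2; remove 6 from row 2 of P and reverse-bump: 6 enters row 1 and ejects 5. So w(5) = 5. P is now [[2, 6], [3], [4]].
Step i=4: Q has 4 at row 1, column 2; remove that cell from P, ejecting 6. So w(4) = 6. P is now [[2], [3], [4]].
Step i=3: Q has 3 at row 3, column 1; remove 4 from row 3 of P and reverse-bump: 4 enters row 2 and ejects 3; 3 enters row 1 and ejects 2. So w(3) = 2. P is now [[3], [4]].
Step i=2: Q has 2 at row 2, column 1; remove 4 from row 2 of P and reverse-bump: 4 enters row 1 and ejects 3. So w(2) = 3. P is now [[4]].
Step i=1: Q has 1 at row 1, column 1; remove that cell from P, ejecting 4. So w(1) = 4. P is now [].

So w = 4 3 2 6 5 1.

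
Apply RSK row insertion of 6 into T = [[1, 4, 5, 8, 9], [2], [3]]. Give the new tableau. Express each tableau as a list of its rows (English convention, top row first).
In row 1, 6 replaces 8 (the leftmost entry greater than 6); 8 is bumped to row 2. 8 is appended to row 2. The new tableau is [[1, 4, 5, 6, 9], [2, 8], [3]].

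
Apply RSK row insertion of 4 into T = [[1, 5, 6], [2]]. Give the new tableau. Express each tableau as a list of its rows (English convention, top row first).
[[1, 4, 6], [2, 5]]

In row 1, 4 replaces 5 (the leftmost entry greater than 4); 5 is bumped to row 2. 5 is appended to row 2. The new tableau is [[1, 4, 6], [2, 5]].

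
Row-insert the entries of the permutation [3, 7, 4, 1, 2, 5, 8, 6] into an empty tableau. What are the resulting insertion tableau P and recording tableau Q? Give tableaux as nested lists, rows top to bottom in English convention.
P = [[1, 2, 5, 6], [3, 4, 8], [7]], Q = [[1, 2, 6, 7], [3, 5, 8], [4]]

Insert each entry of the permutation into P by Schensted row insertion, recording in Q the position of each new cell.

Insert 3: appended to row 1. P = [[3]].
Insert 7: appended to row 1. P = [[3, 7]].
Insert 4: 4 bumps 7 from row 1; 7 starts row 2. P = [[3, 4], [7]].
Insert 1: 1 bumps 3 from row 1; 3 bumps 7 from row 2; 7 starts row 3. P = [[1, 4], [3], [7]].
Insert 2: 2 bumps 4 from row 1; 4 appends to row 2. P = [[1, 2], [3, 4], [7]].
Insert 5: appended to row 1. P = [[1, 2, 5], [3, 4], [7]].
Insert 8: appended to row 1. P = [[1, 2, 5, 8], [3, 4], [7]].
Insert 6: 6 bumps 8 from row 1; 8 appends to row 2. P = [[1, 2, 5, 6], [3, 4, 8], [7]].

So P = [[1, 2, 5, 6], [3, 4, 8], [7]], Q = [[1, 2, 6, 7], [3, 5, 8], [4]].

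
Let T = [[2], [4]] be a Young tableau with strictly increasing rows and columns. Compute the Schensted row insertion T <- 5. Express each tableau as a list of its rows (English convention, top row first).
5 is larger than every entry of row 1, so it is appended to row 1. The new tableau is [[2, 5], [4]].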